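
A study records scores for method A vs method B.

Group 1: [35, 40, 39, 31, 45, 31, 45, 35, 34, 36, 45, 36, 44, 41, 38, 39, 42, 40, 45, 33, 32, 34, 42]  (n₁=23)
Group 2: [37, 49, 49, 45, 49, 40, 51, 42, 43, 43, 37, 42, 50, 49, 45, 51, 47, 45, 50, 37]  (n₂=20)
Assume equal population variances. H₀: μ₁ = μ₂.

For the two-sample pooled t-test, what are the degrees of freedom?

degrees of freedom = 41

df = n₁ + n₂ − 2 = 23 + 20 − 2 = 41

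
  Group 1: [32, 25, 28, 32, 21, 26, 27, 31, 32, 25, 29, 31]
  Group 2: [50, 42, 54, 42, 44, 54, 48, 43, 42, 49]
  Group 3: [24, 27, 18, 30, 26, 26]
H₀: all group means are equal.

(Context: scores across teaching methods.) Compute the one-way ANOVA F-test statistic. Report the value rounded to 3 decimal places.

Group means [28.25, 46.80, 25.17], grand mean 34.214
SSB = Σnᵢ(x̄ᵢ−x̄)² = 2502.031; SSW = ΣΣ(x−x̄ᵢ)² = 430.683
MSB = 2502.031/2 = 1251.0155; MSW = 430.683/25 = 17.2273
F = MSB/MSW = 72.6181
df = (2, 25)

test statistic = 72.618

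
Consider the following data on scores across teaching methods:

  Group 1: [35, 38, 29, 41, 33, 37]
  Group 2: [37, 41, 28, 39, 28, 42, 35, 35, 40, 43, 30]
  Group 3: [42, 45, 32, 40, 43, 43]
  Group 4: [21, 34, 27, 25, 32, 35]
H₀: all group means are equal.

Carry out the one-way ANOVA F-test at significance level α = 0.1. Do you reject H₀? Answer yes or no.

Group means [35.50, 36.18, 40.83, 29.00], grand mean 35.517
SSB = Σnᵢ(x̄ᵢ−x̄)² = 429.272; SSW = ΣΣ(x−x̄ᵢ)² = 649.970
MSB = 429.272/3 = 143.0906; MSW = 649.970/25 = 25.9988
F = MSB/MSW = 5.5037
df = (3, 25)
p-value (upper-tail) = 0.00482
At α=0.1: p < α → reject H₀

reject H₀: yes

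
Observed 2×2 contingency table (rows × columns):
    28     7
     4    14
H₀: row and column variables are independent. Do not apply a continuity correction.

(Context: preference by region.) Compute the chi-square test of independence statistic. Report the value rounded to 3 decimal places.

Row totals [35, 18], col totals [32, 21], n=53
χ² = (28−21.13)²/21.13 + (7−13.87)²/13.87 + (4−10.87)²/10.87 + (14−7.13)²/7.13 = 16.5870
df = 1

test statistic = 16.587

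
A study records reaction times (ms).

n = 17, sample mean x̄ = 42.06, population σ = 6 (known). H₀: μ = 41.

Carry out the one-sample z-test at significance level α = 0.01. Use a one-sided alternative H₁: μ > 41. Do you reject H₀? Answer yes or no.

SE = σ/√n = 6/√17 = 1.4552
z = (x̄−μ₀)/SE = (42.06−41)/1.4552 = 0.7284
p-value (one-sided, H₁ greater) = 0.23318
At α=0.01: p ≥ α → fail to reject H₀

reject H₀: no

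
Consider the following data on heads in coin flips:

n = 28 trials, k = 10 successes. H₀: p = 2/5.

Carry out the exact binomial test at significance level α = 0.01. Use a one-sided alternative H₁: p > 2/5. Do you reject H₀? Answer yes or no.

reject H₀: no

Exact binomial: n=28, k=10, p₀=2/5=0.4000
P(X≥10) from Σ C(n,i)·p₀^i·(1−p₀)^(n−i)
p-value (one-sided, H₁ greater) = 0.74119
At α=0.01: p ≥ α → fail to reject H₀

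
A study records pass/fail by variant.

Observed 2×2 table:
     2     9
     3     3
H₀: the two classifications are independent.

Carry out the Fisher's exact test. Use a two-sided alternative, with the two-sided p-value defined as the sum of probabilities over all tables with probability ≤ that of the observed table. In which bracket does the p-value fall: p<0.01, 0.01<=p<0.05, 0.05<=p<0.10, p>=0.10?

Margins: r₁=11, r₂=6, c₁=5, c₂=12, n=17
p_obs = C(11,2)·C(6,3)/C(17,5); sum pmf over tables with pmf ≤ p_obs
p-value (two-sided) = 0.28006
→ bracket: p>=0.10

p-value bracket: p>=0.10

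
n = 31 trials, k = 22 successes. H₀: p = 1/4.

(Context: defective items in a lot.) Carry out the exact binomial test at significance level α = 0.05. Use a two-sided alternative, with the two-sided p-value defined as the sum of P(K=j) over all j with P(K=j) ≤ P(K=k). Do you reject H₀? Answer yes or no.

reject H₀: yes

Exact binomial: n=31, k=22, p₀=1/4=0.2500
P(X=j) = C(n,j)·p₀^j·(1−p₀)^(n−j); p = Σ P(X=j) over j with P(X=j) ≤ P(X=22)
p-value (two-sided) = 0.00000
At α=0.05: p < α → reject H₀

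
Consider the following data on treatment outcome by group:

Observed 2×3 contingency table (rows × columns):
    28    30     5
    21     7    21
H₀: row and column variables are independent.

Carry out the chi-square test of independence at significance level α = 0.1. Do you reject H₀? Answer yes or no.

reject H₀: yes

Row totals [63, 49], col totals [49, 37, 26], n=112
χ² = (28−27.56)²/27.56 + (30−20.81)²/20.81 + (5−14.62)²/14.62 + (21−21.44)²/21.44 + (7−16.19)²/16.19 + (21−11.38)²/11.38 = 23.7648
df = 2
p-value (upper-tail) = 0.00001
At α=0.1: p < α → reject H₀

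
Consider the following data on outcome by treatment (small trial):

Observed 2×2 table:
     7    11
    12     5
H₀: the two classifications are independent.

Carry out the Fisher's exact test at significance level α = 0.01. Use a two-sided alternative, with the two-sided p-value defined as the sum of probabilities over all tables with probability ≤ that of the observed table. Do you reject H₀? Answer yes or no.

Margins: r₁=18, r₂=17, c₁=19, c₂=16, n=35
p_obs = C(18,7)·C(17,12)/C(35,19); sum pmf over tables with pmf ≤ p_obs
p-value (two-sided) = 0.09222
At α=0.01: p ≥ α → fail to reject H₀

reject H₀: no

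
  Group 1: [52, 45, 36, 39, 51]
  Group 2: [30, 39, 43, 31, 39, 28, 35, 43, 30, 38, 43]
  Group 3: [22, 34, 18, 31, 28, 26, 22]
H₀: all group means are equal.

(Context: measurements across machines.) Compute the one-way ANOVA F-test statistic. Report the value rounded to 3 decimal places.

test statistic = 14.767

Group means [44.60, 36.27, 25.86], grand mean 34.913
SSB = Σnᵢ(x̄ᵢ−x̄)² = 1063.587; SSW = ΣΣ(x−x̄ᵢ)² = 720.239
MSB = 1063.587/2 = 531.7936; MSW = 720.239/20 = 36.0119
F = MSB/MSW = 14.7671
df = (2, 20)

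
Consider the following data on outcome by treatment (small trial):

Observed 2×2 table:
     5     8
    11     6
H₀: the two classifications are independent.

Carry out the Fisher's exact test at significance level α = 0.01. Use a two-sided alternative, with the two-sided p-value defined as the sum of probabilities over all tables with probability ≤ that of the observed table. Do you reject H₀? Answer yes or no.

Margins: r₁=13, r₂=17, c₁=16, c₂=14, n=30
p_obs = C(13,5)·C(17,11)/C(30,16); sum pmf over tables with pmf ≤ p_obs
p-value (two-sided) = 0.26851
At α=0.01: p ≥ α → fail to reject H₀

reject H₀: no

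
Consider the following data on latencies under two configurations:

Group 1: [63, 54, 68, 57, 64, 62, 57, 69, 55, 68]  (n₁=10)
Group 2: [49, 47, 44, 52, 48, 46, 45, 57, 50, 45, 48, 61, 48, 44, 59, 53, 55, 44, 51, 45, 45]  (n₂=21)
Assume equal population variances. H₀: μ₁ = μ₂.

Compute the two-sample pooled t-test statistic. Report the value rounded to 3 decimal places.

x̄₁=61.700, s₁=5.658, n₁=10
x̄₂=49.333, s₂=5.132, n₂=21
s_p² = [9·5.658² + 20·5.132²]/29 = 28.0954
SE = √(s_p²·(1/10+1/21)) = 2.0365
t = (61.700−49.333)/2.0365 = 6.0724
df = 29

test statistic = 6.072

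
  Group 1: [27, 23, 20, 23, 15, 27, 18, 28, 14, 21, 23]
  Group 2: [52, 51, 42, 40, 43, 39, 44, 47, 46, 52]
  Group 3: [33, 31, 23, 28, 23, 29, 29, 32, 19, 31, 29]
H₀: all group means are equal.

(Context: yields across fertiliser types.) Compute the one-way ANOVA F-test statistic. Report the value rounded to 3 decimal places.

test statistic = 73.704

Group means [21.73, 45.60, 27.91], grand mean 31.312
SSB = Σnᵢ(x̄ᵢ−x̄)² = 3179.384; SSW = ΣΣ(x−x̄ᵢ)² = 625.491
MSB = 3179.384/2 = 1589.6920; MSW = 625.491/29 = 21.5687
F = MSB/MSW = 73.7038
df = (2, 29)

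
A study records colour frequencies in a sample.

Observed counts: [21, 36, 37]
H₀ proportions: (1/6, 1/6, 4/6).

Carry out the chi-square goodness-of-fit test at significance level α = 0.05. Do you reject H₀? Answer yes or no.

reject H₀: yes

n = 94; E_i = n·p_i = [15.67, 15.67, 62.67]
χ² = (21−15.67)²/15.67 + (36−15.67)²/15.67 + (37−62.67)²/62.67 = 38.7181
df = 2
p-value (upper-tail) = 0.00000
At α=0.05: p < α → reject H₀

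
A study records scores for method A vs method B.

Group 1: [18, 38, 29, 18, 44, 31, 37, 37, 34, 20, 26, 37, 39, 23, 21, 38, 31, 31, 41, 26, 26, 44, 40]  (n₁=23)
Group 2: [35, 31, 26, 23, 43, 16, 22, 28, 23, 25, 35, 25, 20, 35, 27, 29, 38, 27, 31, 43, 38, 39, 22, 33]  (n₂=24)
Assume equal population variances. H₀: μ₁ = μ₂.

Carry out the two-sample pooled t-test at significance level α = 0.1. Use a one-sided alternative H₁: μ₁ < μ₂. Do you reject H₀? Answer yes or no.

reject H₀: no

x̄₁=31.696, s₁=8.227, n₁=23
x̄₂=29.750, s₂=7.350, n₂=24
s_p² = [22·8.227² + 23·7.350²]/45 = 60.6971
SE = √(s_p²·(1/23+1/24)) = 2.2733
t = (31.696−29.750)/2.2733 = 0.8559
df = 45
p-value (one-sided, H₁ less) = 0.80169
At α=0.1: p ≥ α → fail to reject H₀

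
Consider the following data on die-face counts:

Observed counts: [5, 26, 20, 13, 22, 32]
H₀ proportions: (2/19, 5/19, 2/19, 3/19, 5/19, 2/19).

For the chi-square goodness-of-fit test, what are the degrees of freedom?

degrees of freedom = 5

df = k − 1 = 6 − 1 = 5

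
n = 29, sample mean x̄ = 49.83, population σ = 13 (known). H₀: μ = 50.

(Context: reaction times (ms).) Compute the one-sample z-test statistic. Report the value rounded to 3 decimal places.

SE = σ/√n = 13/√29 = 2.4140
z = (x̄−μ₀)/SE = (49.83−50)/2.4140 = -0.0704

test statistic = -0.070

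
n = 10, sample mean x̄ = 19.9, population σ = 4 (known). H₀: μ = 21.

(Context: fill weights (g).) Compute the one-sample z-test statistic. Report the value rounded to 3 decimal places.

test statistic = -0.870

SE = σ/√n = 4/√10 = 1.2649
z = (x̄−μ₀)/SE = (19.9−21)/1.2649 = -0.8696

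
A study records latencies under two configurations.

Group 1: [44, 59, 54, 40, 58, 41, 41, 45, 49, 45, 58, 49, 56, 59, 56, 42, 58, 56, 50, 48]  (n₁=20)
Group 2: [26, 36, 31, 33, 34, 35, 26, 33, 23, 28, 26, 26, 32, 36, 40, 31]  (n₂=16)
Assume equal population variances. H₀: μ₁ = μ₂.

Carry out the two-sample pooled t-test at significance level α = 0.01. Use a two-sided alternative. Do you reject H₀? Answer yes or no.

x̄₁=50.400, s₁=6.855, n₁=20
x̄₂=31.000, s₂=4.747, n₂=16
s_p² = [19·6.855² + 15·4.747²]/34 = 36.2000
SE = √(s_p²·(1/20+1/16)) = 2.0180
t = (50.400−31.000)/2.0180 = 9.6133
df = 34
p-value (two-sided) = 0.00000
At α=0.01: p < α → reject H₀

reject H₀: yes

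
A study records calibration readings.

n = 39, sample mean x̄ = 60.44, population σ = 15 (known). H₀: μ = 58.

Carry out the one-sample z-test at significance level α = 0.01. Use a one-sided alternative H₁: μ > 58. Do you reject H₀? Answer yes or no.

SE = σ/√n = 15/√39 = 2.4019
z = (x̄−μ₀)/SE = (60.44−58)/2.4019 = 1.0159
p-value (one-sided, H₁ greater) = 0.15485
At α=0.01: p ≥ α → fail to reject H₀

reject H₀: no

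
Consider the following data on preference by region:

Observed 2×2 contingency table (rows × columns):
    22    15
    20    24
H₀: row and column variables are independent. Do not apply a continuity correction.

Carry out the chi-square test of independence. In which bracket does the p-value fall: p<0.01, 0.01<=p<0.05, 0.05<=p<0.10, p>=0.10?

Row totals [37, 44], col totals [42, 39], n=81
χ² = (22−19.19)²/19.19 + (15−17.81)²/17.81 + (20−22.81)²/22.81 + (24−21.19)²/21.19 = 1.5790
df = 1
p-value (upper-tail) = 0.20890
→ bracket: p>=0.10

p-value bracket: p>=0.10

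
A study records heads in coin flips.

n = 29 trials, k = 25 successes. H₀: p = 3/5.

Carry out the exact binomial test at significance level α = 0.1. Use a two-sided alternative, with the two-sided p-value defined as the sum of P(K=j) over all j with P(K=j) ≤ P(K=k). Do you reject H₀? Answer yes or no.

reject H₀: yes

Exact binomial: n=29, k=25, p₀=3/5=0.6000
P(X=j) = C(n,j)·p₀^j·(1−p₀)^(n−j); p = Σ P(X=j) over j with P(X=j) ≤ P(X=25)
p-value (two-sided) = 0.00372
At α=0.1: p < α → reject H₀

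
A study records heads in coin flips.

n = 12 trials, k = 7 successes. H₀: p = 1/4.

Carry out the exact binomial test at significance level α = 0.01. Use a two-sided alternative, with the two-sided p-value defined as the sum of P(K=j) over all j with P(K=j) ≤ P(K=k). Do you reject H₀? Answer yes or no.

Exact binomial: n=12, k=7, p₀=1/4=0.2500
P(X=j) = C(n,j)·p₀^j·(1−p₀)^(n−j); p = Σ P(X=j) over j with P(X=j) ≤ P(X=7)
p-value (two-sided) = 0.01425
At α=0.01: p ≥ α → fail to reject H₀

reject H₀: no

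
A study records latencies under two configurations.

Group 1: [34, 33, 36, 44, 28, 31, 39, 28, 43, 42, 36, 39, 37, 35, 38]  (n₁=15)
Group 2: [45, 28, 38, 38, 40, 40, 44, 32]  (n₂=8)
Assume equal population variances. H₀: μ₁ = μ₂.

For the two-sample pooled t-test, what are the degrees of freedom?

df = n₁ + n₂ − 2 = 15 + 8 − 2 = 21

degrees of freedom = 21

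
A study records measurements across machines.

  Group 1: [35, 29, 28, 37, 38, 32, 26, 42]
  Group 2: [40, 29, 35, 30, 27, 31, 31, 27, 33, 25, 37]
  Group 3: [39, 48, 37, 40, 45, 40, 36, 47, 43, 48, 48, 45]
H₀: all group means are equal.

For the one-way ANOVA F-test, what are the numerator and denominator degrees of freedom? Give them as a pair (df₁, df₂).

degrees of freedom = [2, 28]

k = 3 groups, N = 31 total
df = (k−1, N−k) = (3−1, 31−3) = (2, 28)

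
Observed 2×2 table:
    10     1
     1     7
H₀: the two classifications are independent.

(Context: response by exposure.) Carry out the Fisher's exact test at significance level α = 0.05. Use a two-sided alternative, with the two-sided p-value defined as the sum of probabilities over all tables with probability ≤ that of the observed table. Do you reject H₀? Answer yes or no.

Margins: r₁=11, r₂=8, c₁=11, c₂=8, n=19
p_obs = C(11,10)·C(8,1)/C(19,11); sum pmf over tables with pmf ≤ p_obs
p-value (two-sided) = 0.00118
At α=0.05: p < α → reject H₀

reject H₀: yes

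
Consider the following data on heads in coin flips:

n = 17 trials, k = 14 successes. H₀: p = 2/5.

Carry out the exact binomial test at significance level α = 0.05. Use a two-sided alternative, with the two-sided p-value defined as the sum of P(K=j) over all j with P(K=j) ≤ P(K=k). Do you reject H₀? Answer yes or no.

reject H₀: yes

Exact binomial: n=17, k=14, p₀=2/5=0.4000
P(X=j) = C(n,j)·p₀^j·(1−p₀)^(n−j); p = Σ P(X=j) over j with P(X=j) ≤ P(X=14)
p-value (two-sided) = 0.00062
At α=0.05: p < α → reject H₀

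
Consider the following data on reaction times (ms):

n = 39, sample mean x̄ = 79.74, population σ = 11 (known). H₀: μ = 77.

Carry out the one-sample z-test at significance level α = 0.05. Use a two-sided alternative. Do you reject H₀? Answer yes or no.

reject H₀: no

SE = σ/√n = 11/√39 = 1.7614
z = (x̄−μ₀)/SE = (79.74−77)/1.7614 = 1.5556
p-value (two-sided) = 0.11981
At α=0.05: p ≥ α → fail to reject H₀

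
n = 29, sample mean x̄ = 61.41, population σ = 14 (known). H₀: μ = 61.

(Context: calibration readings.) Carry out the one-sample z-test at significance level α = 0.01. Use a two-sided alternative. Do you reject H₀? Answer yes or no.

reject H₀: no

SE = σ/√n = 14/√29 = 2.5997
z = (x̄−μ₀)/SE = (61.41−61)/2.5997 = 0.1577
p-value (two-sided) = 0.87469
At α=0.01: p ≥ α → fail to reject H₀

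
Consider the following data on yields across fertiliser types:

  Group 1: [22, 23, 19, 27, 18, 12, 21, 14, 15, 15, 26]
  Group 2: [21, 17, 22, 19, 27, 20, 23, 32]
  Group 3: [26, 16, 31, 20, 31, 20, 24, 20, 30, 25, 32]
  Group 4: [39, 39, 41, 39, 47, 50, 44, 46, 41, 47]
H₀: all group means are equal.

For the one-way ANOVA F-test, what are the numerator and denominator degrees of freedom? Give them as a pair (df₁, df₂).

degrees of freedom = [3, 36]

k = 4 groups, N = 40 total
df = (k−1, N−k) = (4−1, 40−4) = (3, 36)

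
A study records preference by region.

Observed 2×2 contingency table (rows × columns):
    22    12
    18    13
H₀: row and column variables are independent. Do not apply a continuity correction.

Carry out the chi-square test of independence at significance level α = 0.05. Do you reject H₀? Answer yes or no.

reject H₀: no

Row totals [34, 31], col totals [40, 25], n=65
χ² = (22−20.92)²/20.92 + (12−13.08)²/13.08 + (18−19.08)²/19.08 + (13−11.92)²/11.92 = 0.3022
df = 1
p-value (upper-tail) = 0.58252
At α=0.05: p ≥ α → fail to reject H₀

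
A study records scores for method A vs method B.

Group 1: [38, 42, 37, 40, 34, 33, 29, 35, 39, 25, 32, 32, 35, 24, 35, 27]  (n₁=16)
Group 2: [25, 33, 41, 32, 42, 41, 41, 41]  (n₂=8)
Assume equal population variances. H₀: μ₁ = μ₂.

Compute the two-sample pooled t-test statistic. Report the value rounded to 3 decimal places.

x̄₁=33.562, s₁=5.253, n₁=16
x̄₂=37.000, s₂=6.256, n₂=8
s_p² = [15·5.253² + 7·6.256²]/22 = 31.2699
SE = √(s_p²·(1/16+1/8)) = 2.4214
t = (33.562−37.000)/2.4214 = -1.4196
df = 22

test statistic = -1.420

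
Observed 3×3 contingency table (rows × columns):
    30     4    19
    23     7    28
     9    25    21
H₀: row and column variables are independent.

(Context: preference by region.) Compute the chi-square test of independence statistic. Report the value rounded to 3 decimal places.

Row totals [53, 58, 55], col totals [62, 36, 68], n=166
χ² = (30−19.80)²/19.80 + (4−11.49)²/11.49 + (19−21.71)²/21.71 + (23−21.66)²/21.66 + (7−12.58)²/12.58 + (28−23.76)²/23.76 + (9−20.54)²/20.54 + (25−11.93)²/11.93 + (21−22.53)²/22.53 = 34.7147
df = 4

test statistic = 34.715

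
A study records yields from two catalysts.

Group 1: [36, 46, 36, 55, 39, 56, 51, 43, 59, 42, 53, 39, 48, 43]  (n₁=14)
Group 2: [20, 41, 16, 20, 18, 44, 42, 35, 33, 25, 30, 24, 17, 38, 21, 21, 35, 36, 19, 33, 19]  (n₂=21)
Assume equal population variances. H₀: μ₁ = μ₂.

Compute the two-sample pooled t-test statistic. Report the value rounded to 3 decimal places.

test statistic = 6.088

x̄₁=46.143, s₁=7.645, n₁=14
x̄₂=27.952, s₂=9.260, n₂=21
s_p² = [13·7.645² + 20·9.260²]/33 = 74.9899
SE = √(s_p²·(1/14+1/21)) = 2.9879
t = (46.143−27.952)/2.9879 = 6.0881
df = 33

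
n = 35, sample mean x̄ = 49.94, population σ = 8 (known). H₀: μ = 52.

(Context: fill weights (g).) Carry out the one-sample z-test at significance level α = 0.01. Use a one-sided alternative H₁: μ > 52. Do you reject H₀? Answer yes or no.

SE = σ/√n = 8/√35 = 1.3522
z = (x̄−μ₀)/SE = (49.94−52)/1.3522 = -1.5234
p-value (one-sided, H₁ greater) = 0.93617
At α=0.01: p ≥ α → fail to reject H₀

reject H₀: no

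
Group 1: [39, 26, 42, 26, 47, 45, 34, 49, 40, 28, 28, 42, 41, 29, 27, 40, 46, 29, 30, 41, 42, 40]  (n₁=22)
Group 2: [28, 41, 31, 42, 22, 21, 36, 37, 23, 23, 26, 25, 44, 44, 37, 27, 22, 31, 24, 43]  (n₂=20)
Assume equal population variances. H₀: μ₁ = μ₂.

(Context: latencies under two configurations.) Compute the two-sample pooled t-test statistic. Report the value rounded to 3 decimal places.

x̄₁=36.864, s₁=7.611, n₁=22
x̄₂=31.350, s₂=8.343, n₂=20
s_p² = [21·7.611² + 19·8.343²]/40 = 63.4785
SE = √(s_p²·(1/22+1/20)) = 2.4616
t = (36.864−31.350)/2.4616 = 2.2399
df = 40

test statistic = 2.240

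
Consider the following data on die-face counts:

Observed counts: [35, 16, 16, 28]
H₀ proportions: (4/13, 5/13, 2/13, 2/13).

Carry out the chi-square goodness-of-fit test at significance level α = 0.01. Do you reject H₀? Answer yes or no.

reject H₀: yes

n = 95; E_i = n·p_i = [29.23, 36.54, 14.62, 14.62]
χ² = (35−29.23)²/29.23 + (16−36.54)²/36.54 + (16−14.62)²/14.62 + (28−14.62)²/14.62 = 25.0721
df = 3
p-value (upper-tail) = 0.00001
At α=0.01: p < α → reject H₀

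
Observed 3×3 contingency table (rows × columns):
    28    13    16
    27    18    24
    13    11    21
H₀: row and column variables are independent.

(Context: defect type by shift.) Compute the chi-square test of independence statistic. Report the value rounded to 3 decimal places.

test statistic = 5.201

Row totals [57, 69, 45], col totals [68, 42, 61], n=171
χ² = (28−22.67)²/22.67 + (13−14.00)²/14.00 + (16−20.33)²/20.33 + (27−27.44)²/27.44 + (18−16.95)²/16.95 + (24−24.61)²/24.61 + (13−17.89)²/17.89 + (11−11.05)²/11.05 + (21−16.05)²/16.05 = 5.2014
df = 4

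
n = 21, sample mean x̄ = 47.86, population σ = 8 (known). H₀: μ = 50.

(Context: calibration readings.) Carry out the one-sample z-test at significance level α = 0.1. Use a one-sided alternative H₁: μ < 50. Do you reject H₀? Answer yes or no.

SE = σ/√n = 8/√21 = 1.7457
z = (x̄−μ₀)/SE = (47.86−50)/1.7457 = -1.2258
p-value (one-sided, H₁ less) = 0.11013
At α=0.1: p ≥ α → fail to reject H₀

reject H₀: no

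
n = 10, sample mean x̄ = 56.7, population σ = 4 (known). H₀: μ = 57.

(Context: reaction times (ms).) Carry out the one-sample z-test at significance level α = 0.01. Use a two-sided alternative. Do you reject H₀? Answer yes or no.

reject H₀: no

SE = σ/√n = 4/√10 = 1.2649
z = (x̄−μ₀)/SE = (56.7−57)/1.2649 = -0.2372
p-value (two-sided) = 0.81252
At α=0.01: p ≥ α → fail to reject H₀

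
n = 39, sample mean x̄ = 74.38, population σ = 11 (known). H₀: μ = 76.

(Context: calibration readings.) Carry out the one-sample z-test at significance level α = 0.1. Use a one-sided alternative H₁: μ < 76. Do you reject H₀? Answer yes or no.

SE = σ/√n = 11/√39 = 1.7614
z = (x̄−μ₀)/SE = (74.38−76)/1.7614 = -0.9197
p-value (one-sided, H₁ less) = 0.17886
At α=0.1: p ≥ α → fail to reject H₀

reject H₀: no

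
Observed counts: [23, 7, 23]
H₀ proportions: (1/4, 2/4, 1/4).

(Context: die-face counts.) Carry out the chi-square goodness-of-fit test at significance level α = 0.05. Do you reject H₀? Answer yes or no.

reject H₀: yes

n = 53; E_i = n·p_i = [13.25, 26.50, 13.25]
χ² = (23−13.25)²/13.25 + (7−26.50)²/26.50 + (23−13.25)²/13.25 = 28.6981
df = 2
p-value (upper-tail) = 0.00000
At α=0.05: p < α → reject H₀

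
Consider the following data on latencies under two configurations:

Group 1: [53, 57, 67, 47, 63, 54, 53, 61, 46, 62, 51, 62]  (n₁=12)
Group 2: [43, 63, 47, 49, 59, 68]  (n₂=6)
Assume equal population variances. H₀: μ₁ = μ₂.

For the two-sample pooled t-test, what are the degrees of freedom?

degrees of freedom = 16

df = n₁ + n₂ − 2 = 12 + 6 − 2 = 16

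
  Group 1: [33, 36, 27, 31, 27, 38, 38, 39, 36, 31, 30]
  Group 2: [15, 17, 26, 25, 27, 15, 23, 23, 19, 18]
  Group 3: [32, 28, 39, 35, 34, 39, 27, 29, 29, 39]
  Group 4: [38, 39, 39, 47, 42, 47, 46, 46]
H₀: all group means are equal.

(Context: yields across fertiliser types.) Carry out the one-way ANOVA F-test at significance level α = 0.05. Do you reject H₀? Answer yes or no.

reject H₀: yes

Group means [33.27, 20.80, 33.10, 43.00], grand mean 32.026
SSB = Σnᵢ(x̄ᵢ−x̄)² = 2252.293; SSW = ΣΣ(x−x̄ᵢ)² = 692.682
MSB = 2252.293/3 = 750.7642; MSW = 692.682/35 = 19.7909
F = MSB/MSW = 37.9348
df = (3, 35)
p-value (upper-tail) = 0.00000
At α=0.05: p < α → reject H₀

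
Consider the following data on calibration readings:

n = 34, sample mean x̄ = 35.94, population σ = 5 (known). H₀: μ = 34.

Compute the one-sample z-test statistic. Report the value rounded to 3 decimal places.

SE = σ/√n = 5/√34 = 0.8575
z = (x̄−μ₀)/SE = (35.94−34)/0.8575 = 2.2624

test statistic = 2.262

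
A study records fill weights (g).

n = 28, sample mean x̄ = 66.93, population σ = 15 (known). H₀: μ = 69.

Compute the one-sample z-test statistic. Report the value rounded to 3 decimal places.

SE = σ/√n = 15/√28 = 2.8347
z = (x̄−μ₀)/SE = (66.93−69)/2.8347 = -0.7302

test statistic = -0.730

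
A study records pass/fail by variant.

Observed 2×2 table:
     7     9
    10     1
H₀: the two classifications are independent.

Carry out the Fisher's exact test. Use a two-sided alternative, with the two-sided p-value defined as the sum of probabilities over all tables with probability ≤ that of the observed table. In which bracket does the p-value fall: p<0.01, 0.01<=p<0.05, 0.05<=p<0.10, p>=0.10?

Margins: r₁=16, r₂=11, c₁=17, c₂=10, n=27
p_obs = C(16,7)·C(11,10)/C(27,17); sum pmf over tables with pmf ≤ p_obs
p-value (two-sided) = 0.01832
→ bracket: 0.01<=p<0.05

p-value bracket: 0.01<=p<0.05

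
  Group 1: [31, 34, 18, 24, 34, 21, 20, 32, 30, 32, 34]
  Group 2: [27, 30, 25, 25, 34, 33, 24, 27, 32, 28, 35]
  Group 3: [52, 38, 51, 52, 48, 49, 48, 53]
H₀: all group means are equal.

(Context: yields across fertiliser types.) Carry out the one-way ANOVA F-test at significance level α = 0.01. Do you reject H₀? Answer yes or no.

Group means [28.18, 29.09, 48.88], grand mean 34.033
SSB = Σnᵢ(x̄ᵢ−x̄)² = 2407.546; SSW = ΣΣ(x−x̄ᵢ)² = 695.420
MSB = 2407.546/2 = 1203.7731; MSW = 695.420/27 = 25.7563
F = MSB/MSW = 46.7370
df = (2, 27)
p-value (upper-tail) = 0.00000
At α=0.01: p < α → reject H₀

reject H₀: yes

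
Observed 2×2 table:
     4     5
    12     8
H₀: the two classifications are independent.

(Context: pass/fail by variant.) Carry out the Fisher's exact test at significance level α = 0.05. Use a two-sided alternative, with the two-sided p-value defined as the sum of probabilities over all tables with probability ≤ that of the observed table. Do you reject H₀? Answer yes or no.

Margins: r₁=9, r₂=20, c₁=16, c₂=13, n=29
p_obs = C(9,4)·C(20,12)/C(29,16); sum pmf over tables with pmf ≤ p_obs
p-value (two-sided) = 0.68816
At α=0.05: p ≥ α → fail to reject H₀

reject H₀: no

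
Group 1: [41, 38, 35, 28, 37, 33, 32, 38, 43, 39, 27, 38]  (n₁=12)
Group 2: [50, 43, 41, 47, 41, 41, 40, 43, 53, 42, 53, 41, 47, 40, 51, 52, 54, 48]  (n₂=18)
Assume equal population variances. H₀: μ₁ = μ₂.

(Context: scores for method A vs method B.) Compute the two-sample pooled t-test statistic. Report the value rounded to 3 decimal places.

test statistic = -5.405

x̄₁=35.750, s₁=4.920, n₁=12
x̄₂=45.944, s₂=5.150, n₂=18
s_p² = [11·4.920² + 17·5.150²]/28 = 25.6141
SE = √(s_p²·(1/12+1/18)) = 1.8861
t = (35.750−45.944)/1.8861 = -5.4049
df = 28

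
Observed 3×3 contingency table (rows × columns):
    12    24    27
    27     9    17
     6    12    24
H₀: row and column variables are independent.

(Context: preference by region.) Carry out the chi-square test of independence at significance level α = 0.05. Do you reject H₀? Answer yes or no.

reject H₀: yes

Row totals [63, 53, 42], col totals [45, 45, 68], n=158
χ² = (12−17.94)²/17.94 + (24−17.94)²/17.94 + (27−27.11)²/27.11 + (27−15.09)²/15.09 + (9−15.09)²/15.09 + (17−22.81)²/22.81 + (6−11.96)²/11.96 + (12−11.96)²/11.96 + (24−18.08)²/18.08 = 22.2569
df = 4
p-value (upper-tail) = 0.00018
At α=0.05: p < α → reject H₀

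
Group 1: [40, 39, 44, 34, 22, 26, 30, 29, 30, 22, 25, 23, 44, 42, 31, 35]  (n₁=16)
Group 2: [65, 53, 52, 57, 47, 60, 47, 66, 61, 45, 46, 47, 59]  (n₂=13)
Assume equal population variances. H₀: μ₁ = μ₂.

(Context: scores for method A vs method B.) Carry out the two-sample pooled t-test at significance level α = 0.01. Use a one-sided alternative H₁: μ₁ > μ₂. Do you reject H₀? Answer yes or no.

x̄₁=32.250, s₁=7.733, n₁=16
x̄₂=54.231, s₂=7.529, n₂=13
s_p² = [15·7.733² + 12·7.529²]/27 = 58.4188
SE = √(s_p²·(1/16+1/13)) = 2.8539
t = (32.250−54.231)/2.8539 = -7.7019
df = 27
p-value (one-sided, H₁ greater) = 1.00000
At α=0.01: p ≥ α → fail to reject H₀

reject H₀: no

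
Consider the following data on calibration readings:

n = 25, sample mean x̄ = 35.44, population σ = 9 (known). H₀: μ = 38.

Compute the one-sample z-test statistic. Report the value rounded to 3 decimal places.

SE = σ/√n = 9/√25 = 1.8000
z = (x̄−μ₀)/SE = (35.44−38)/1.8000 = -1.4222

test statistic = -1.422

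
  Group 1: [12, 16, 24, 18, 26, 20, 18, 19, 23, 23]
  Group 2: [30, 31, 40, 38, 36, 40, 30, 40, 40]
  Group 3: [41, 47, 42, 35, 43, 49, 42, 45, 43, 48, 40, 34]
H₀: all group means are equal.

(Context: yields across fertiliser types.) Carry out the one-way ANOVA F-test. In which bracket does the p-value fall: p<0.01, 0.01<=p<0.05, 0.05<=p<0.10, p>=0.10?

p-value bracket: p<0.01

Group means [19.90, 36.11, 42.42], grand mean 33.323
SSB = Σnᵢ(x̄ᵢ−x̄)² = 2864.069; SSW = ΣΣ(x−x̄ᵢ)² = 560.706
MSB = 2864.069/2 = 1432.0343; MSW = 560.706/28 = 20.0252
F = MSB/MSW = 71.5116
df = (2, 28)
p-value (upper-tail) = 0.00000
→ bracket: p<0.01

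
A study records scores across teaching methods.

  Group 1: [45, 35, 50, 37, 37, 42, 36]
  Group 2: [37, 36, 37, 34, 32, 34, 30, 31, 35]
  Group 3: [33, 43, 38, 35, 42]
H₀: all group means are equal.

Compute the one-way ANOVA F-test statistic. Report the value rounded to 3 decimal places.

test statistic = 4.685

Group means [40.29, 34.00, 38.20], grand mean 37.095
SSB = Σnᵢ(x̄ᵢ−x̄)² = 163.581; SSW = ΣΣ(x−x̄ᵢ)² = 314.229
MSB = 163.581/2 = 81.7905; MSW = 314.229/18 = 17.4571
F = MSB/MSW = 4.6852
df = (2, 18)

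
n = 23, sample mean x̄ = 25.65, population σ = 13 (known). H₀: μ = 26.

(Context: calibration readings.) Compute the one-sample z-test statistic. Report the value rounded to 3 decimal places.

test statistic = -0.129

SE = σ/√n = 13/√23 = 2.7107
z = (x̄−μ₀)/SE = (25.65−26)/2.7107 = -0.1291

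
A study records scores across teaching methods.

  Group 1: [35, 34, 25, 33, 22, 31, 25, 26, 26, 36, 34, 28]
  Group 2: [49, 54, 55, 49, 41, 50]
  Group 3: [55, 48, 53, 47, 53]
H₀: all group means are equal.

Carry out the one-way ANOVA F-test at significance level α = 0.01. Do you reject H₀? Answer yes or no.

Group means [29.58, 49.67, 51.20], grand mean 39.522
SSB = Σnᵢ(x̄ᵢ−x̄)² = 2484.689; SSW = ΣΣ(x−x̄ᵢ)² = 423.050
MSB = 2484.689/2 = 1242.3446; MSW = 423.050/20 = 21.1525
F = MSB/MSW = 58.7328
df = (2, 20)
p-value (upper-tail) = 0.00000
At α=0.01: p < α → reject H₀

reject H₀: yes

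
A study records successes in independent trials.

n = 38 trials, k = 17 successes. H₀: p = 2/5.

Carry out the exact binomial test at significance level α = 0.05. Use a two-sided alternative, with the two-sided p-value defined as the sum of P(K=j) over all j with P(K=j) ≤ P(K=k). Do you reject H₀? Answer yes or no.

reject H₀: no

Exact binomial: n=38, k=17, p₀=2/5=0.4000
P(X=j) = C(n,j)·p₀^j·(1−p₀)^(n−j); p = Σ P(X=j) over j with P(X=j) ≤ P(X=17)
p-value (two-sided) = 0.62009
At α=0.05: p ≥ α → fail to reject H₀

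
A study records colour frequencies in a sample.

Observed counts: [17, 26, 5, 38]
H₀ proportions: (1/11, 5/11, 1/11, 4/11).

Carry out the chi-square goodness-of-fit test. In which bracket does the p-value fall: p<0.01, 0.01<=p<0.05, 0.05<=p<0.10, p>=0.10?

n = 86; E_i = n·p_i = [7.82, 39.09, 7.82, 31.27]
χ² = (17−7.82)²/7.82 + (26−39.09)²/39.09 + (5−7.82)²/7.82 + (38−31.27)²/31.27 = 17.6302
df = 3
p-value (upper-tail) = 0.00052
→ bracket: p<0.01

p-value bracket: p<0.01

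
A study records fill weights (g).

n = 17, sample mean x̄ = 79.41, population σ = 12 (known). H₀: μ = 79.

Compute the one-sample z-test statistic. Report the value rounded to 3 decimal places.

test statistic = 0.141

SE = σ/√n = 12/√17 = 2.9104
z = (x̄−μ₀)/SE = (79.41−79)/2.9104 = 0.1409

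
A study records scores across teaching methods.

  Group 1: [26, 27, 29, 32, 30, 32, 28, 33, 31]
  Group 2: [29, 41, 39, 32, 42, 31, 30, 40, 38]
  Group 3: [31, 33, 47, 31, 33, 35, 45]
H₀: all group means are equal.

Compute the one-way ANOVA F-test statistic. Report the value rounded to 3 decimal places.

Group means [29.78, 35.78, 36.43], grand mean 33.800
SSB = Σnᵢ(x̄ᵢ−x̄)² = 229.175; SSW = ΣΣ(x−x̄ᵢ)² = 532.825
MSB = 229.175/2 = 114.5873; MSW = 532.825/22 = 24.2193
F = MSB/MSW = 4.7312
df = (2, 22)

test statistic = 4.731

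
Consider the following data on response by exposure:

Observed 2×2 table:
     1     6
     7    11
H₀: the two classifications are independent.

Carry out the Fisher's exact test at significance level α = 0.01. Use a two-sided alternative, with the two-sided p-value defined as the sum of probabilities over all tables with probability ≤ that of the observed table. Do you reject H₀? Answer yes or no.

reject H₀: no

Margins: r₁=7, r₂=18, c₁=8, c₂=17, n=25
p_obs = C(7,1)·C(18,7)/C(25,8); sum pmf over tables with pmf ≤ p_obs
p-value (two-sided) = 0.36230
At α=0.01: p ≥ α → fail to reject H₀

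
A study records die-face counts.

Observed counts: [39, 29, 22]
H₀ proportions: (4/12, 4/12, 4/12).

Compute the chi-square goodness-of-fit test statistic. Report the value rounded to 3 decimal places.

test statistic = 4.867

n = 90; E_i = n·p_i = [30.00, 30.00, 30.00]
χ² = (39−30.00)²/30.00 + (29−30.00)²/30.00 + (22−30.00)²/30.00 = 4.8667
df = 2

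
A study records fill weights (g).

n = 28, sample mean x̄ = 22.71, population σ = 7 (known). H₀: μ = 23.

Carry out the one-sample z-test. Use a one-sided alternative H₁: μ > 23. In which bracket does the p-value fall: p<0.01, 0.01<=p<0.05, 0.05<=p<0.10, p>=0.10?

SE = σ/√n = 7/√28 = 1.3229
z = (x̄−μ₀)/SE = (22.71−23)/1.3229 = -0.2192
p-value (one-sided, H₁ greater) = 0.58676
→ bracket: p>=0.10

p-value bracket: p>=0.10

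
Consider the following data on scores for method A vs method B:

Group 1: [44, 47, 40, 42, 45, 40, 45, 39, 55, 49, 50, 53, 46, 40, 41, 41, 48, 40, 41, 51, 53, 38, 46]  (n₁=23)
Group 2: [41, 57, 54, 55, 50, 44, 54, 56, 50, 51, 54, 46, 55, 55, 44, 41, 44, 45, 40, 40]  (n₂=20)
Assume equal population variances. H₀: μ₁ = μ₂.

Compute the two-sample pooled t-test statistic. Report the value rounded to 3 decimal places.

x̄₁=44.957, s₁=5.059, n₁=23
x̄₂=48.800, s₂=6.031, n₂=20
s_p² = [22·5.059² + 19·6.031²]/41 = 30.5892
SE = √(s_p²·(1/23+1/20)) = 1.6910
t = (44.957−48.800)/1.6910 = -2.2729
df = 41

test statistic = -2.273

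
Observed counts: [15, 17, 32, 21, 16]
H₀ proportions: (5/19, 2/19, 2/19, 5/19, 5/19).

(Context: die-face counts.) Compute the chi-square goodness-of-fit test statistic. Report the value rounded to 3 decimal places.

test statistic = 57.189

n = 101; E_i = n·p_i = [26.58, 10.63, 10.63, 26.58, 26.58]
χ² = (15−26.58)²/26.58 + (17−10.63)²/10.63 + (32−10.63)²/10.63 + (21−26.58)²/26.58 + (16−26.58)²/26.58 = 57.1891
df = 4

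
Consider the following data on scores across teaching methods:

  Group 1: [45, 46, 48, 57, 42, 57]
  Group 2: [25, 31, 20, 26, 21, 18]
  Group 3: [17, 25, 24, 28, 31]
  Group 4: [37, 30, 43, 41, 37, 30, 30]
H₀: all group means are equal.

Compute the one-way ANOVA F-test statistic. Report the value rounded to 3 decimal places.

test statistic = 26.960

Group means [49.17, 23.50, 25.00, 35.43], grand mean 33.708
SSB = Σnᵢ(x̄ᵢ−x̄)² = 2458.911; SSW = ΣΣ(x−x̄ᵢ)² = 608.048
MSB = 2458.911/3 = 819.6369; MSW = 608.048/20 = 30.4024
F = MSB/MSW = 26.9596
df = (3, 20)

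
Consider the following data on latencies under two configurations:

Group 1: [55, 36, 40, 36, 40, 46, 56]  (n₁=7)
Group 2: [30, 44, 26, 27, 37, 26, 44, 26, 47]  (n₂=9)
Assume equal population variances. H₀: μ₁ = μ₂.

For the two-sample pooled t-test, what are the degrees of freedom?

df = n₁ + n₂ − 2 = 7 + 9 − 2 = 14

degrees of freedom = 14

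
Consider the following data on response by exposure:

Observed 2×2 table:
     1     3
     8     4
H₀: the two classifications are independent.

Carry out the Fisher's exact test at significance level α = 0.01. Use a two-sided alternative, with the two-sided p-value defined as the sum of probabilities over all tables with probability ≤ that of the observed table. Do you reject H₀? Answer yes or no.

reject H₀: no

Margins: r₁=4, r₂=12, c₁=9, c₂=7, n=16
p_obs = C(4,1)·C(12,8)/C(16,9); sum pmf over tables with pmf ≤ p_obs
p-value (two-sided) = 0.26154
At α=0.01: p ≥ α → fail to reject H₀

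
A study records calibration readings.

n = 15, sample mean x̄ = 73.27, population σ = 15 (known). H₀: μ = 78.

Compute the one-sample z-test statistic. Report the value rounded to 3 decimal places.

test statistic = -1.221

SE = σ/√n = 15/√15 = 3.8730
z = (x̄−μ₀)/SE = (73.27−78)/3.8730 = -1.2213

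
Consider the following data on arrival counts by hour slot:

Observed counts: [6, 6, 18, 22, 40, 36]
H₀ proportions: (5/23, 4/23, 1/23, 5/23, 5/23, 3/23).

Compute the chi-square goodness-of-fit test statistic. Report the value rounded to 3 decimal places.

n = 128; E_i = n·p_i = [27.83, 22.26, 5.57, 27.83, 27.83, 16.70]
χ² = (6−27.83)²/27.83 + (6−22.26)²/22.26 + (18−5.57)²/5.57 + (22−27.83)²/27.83 + (40−27.83)²/27.83 + (36−16.70)²/16.70 = 85.6484
df = 5

test statistic = 85.648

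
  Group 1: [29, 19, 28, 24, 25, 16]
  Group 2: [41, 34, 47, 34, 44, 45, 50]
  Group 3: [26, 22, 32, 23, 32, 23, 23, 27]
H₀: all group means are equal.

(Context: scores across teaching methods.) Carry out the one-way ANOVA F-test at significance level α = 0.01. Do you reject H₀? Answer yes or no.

Group means [23.50, 42.14, 26.00], grand mean 30.667
SSB = Σnᵢ(x̄ᵢ−x̄)² = 1404.310; SSW = ΣΣ(x−x̄ᵢ)² = 476.357
MSB = 1404.310/2 = 702.1548; MSW = 476.357/18 = 26.4643
F = MSB/MSW = 26.5322
df = (2, 18)
p-value (upper-tail) = 0.00000
At α=0.01: p < α → reject H₀

reject H₀: yes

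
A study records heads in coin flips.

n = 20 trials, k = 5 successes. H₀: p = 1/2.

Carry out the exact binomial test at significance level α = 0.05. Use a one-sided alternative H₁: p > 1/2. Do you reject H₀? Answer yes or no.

reject H₀: no

Exact binomial: n=20, k=5, p₀=1/2=0.5000
P(X≥5) from Σ C(n,i)·p₀^i·(1−p₀)^(n−i)
p-value (one-sided, H₁ greater) = 0.99409
At α=0.05: p ≥ α → fail to reject H₀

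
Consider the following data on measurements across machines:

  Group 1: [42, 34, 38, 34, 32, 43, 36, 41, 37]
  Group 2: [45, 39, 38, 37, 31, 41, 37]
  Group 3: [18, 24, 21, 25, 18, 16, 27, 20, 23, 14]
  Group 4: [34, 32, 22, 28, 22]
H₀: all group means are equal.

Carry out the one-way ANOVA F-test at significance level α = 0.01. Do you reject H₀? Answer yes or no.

reject H₀: yes

Group means [37.44, 38.29, 20.60, 27.60], grand mean 30.613
SSB = Σnᵢ(x̄ᵢ−x̄)² = 1880.104; SSW = ΣΣ(x−x̄ᵢ)² = 509.251
MSB = 1880.104/3 = 626.7013; MSW = 509.251/27 = 18.8611
F = MSB/MSW = 33.2271
df = (3, 27)
p-value (upper-tail) = 0.00000
At α=0.01: p < α → reject H₀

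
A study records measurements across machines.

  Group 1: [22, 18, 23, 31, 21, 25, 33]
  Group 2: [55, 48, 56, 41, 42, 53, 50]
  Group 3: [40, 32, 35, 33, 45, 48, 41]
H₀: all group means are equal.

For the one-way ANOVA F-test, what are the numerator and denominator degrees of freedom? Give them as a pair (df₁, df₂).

k = 3 groups, N = 21 total
df = (k−1, N−k) = (3−1, 21−3) = (2, 18)

degrees of freedom = [2, 18]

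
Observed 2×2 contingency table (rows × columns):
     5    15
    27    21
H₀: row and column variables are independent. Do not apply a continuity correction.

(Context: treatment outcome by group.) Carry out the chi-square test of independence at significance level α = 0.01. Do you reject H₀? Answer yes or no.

reject H₀: no

Row totals [20, 48], col totals [32, 36], n=68
χ² = (5−9.41)²/9.41 + (15−10.59)²/10.59 + (27−22.59)²/22.59 + (21−25.41)²/25.41 = 5.5339
df = 1
p-value (upper-tail) = 0.01865
At α=0.01: p ≥ α → fail to reject H₀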